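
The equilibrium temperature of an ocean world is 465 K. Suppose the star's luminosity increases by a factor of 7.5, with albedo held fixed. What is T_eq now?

T_eq ∝ L^(1/4) · d^(−1/2).
T′ = 465 × 7.5^(1/4) = 770 K.

T_eq ≈ 770 K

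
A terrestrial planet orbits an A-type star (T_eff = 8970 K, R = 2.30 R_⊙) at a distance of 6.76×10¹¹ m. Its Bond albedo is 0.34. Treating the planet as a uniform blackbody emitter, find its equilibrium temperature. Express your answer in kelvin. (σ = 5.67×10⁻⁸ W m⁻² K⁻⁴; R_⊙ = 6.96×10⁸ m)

T_eq ≈ 278 K

R_⋆ = 2.30 × 6.96×10⁸ = 1.60×10⁹ m.
L = 4πR_⋆²σT_⋆⁴ = 4π(1.60×10⁹)² × 5.67×10⁻⁸ × (8970)⁴ = 1.18×10²⁸ W.
S = L/(4πd²) = 2060 W m⁻².
Energy balance: absorbed = emitted ⇒ πR²·S(1−A) = 4πR²·σT_eq⁴, so T_eq⁴ = S(1−A)/(4σ).
T_eq = [2060 × 0.66 / (4 × 5.67×10⁻⁸)]^(1/4) = (5.99×10⁹)^(1/4) = 278 K.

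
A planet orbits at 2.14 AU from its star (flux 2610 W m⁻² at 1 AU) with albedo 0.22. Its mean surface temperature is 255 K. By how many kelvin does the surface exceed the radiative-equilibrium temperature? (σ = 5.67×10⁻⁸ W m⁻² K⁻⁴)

S = 2610/2.14² = 569.9 W m⁻².
T_eq = [S(1−A)/(4σ)]^(1/4) = [569.9×0.78/(4×5.67×10⁻⁸)]^(1/4) = 210.4 K.
ΔT = T_surf − T_eq = 255 − 210.4.

ΔT ≈ 44.6 K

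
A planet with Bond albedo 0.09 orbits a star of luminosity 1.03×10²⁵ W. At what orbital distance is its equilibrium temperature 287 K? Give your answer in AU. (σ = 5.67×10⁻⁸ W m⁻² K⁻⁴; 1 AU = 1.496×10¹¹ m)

From T_eq⁴ = L(1−A)/(16πσd²): d = √[L(1−A)/(16πσT_eq⁴)].
d = √[1.03×10²⁵ × 0.91 / (16π × 5.67×10⁻⁸ × (287)⁴)] = 2.20×10¹⁰ m = 0.147 AU.

d ≈ 0.147 AU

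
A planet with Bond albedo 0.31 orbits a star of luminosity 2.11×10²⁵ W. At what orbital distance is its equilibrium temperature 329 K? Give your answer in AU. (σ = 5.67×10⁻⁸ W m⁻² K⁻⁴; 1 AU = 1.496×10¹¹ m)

From T_eq⁴ = L(1−A)/(16πσd²): d = √[L(1−A)/(16πσT_eq⁴)].
d = √[2.11×10²⁵ × 0.69 / (16π × 5.67×10⁻⁸ × (329)⁴)] = 2.09×10¹⁰ m = 0.140 AU.

d ≈ 0.140 AU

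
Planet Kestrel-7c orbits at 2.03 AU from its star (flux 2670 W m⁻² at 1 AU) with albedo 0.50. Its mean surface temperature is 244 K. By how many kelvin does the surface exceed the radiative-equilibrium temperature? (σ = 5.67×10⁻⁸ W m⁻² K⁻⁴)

ΔT ≈ 49.6 K

S = 2670/2.03² = 647.9 W m⁻².
T_eq = [S(1−A)/(4σ)]^(1/4) = [647.9×0.50/(4×5.67×10⁻⁸)]^(1/4) = 194.4 K.
ΔT = T_surf − T_eq = 244 − 194.4.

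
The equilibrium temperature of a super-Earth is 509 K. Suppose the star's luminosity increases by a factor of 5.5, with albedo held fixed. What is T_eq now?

T_eq ∝ L^(1/4) · d^(−1/2).
T′ = 509 × 5.5^(1/4) = 779 K.

T_eq ≈ 779 K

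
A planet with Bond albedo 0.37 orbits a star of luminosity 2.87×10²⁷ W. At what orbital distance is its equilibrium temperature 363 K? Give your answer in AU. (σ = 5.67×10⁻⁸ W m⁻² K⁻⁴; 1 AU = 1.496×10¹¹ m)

From T_eq⁴ = L(1−A)/(16πσd²): d = √[L(1−A)/(16πσT_eq⁴)].
d = √[2.87×10²⁷ × 0.63 / (16π × 5.67×10⁻⁸ × (363)⁴)] = 1.91×10¹¹ m = 1.28 AU.

d ≈ 1.28 AU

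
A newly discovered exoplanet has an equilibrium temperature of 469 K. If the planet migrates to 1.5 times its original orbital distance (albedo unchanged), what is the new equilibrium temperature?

T_eq ∝ L^(1/4) · d^(−1/2).
T′ = 469 / 1.5^(1/2) = 383 K.

T_eq ≈ 383 K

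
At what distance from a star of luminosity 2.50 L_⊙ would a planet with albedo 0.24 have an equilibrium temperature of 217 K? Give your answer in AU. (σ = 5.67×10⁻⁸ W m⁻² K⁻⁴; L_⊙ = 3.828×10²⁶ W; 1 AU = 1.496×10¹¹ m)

L = 2.50 × 3.828×10²⁶ = 9.57×10²⁶ W.
From T_eq⁴ = L(1−A)/(16πσd²): d = √[L(1−A)/(16πσT_eq⁴)].
d = √[9.57×10²⁶ × 0.76 / (16π × 5.67×10⁻⁸ × (217)⁴)] = 3.39×10¹¹ m = 2.27 AU.

d ≈ 2.27 AU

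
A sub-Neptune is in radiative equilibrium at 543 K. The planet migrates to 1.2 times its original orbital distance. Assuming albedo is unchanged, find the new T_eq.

T_eq ≈ 496 K

T_eq ∝ L^(1/4) · d^(−1/2).
T′ = 543 / 1.2^(1/2) = 496 K.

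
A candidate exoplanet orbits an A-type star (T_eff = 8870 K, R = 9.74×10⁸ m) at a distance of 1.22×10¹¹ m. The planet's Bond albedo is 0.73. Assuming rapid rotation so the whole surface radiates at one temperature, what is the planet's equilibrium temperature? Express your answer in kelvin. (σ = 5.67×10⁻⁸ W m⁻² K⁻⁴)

T_eq ≈ 404 K

L = 4πR_⋆²σT_⋆⁴ = 4π(9.74×10⁸)² × 5.67×10⁻⁸ × (8870)⁴ = 4.18×10²⁷ W.
S = L/(4πd²) = 2.24×10⁴ W m⁻².
Energy balance: absorbed = emitted ⇒ πR²·S(1−A) = 4πR²·σT_eq⁴, so T_eq⁴ = S(1−A)/(4σ).
T_eq = [2.24×10⁴ × 0.27 / (4 × 5.67×10⁻⁸)]^(1/4) = (2.66×10¹⁰)^(1/4) = 404 K.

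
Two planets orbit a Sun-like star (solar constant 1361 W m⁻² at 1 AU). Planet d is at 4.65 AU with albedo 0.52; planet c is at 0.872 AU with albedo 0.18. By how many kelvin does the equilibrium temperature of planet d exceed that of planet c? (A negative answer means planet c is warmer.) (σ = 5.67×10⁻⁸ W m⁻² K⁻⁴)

ΔT ≈ -176.2 K

T_eq = [S₀(1−A)/(4σd²)]^(1/4), so T ∝ (1−A)^(1/4) / √d.
T₁ = [1361×0.48/(4×5.67×10⁻⁸×4.65²)]^(1/4) = 107.43 K.
T₂ = [1361×0.82/(4×5.67×10⁻⁸×0.872²)]^(1/4) = 283.63 K.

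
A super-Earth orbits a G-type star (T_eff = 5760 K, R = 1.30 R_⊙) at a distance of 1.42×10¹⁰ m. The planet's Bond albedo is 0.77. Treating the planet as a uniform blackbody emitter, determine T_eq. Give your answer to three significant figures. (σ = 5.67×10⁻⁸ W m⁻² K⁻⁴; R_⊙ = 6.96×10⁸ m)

T_eq ≈ 712 K

R_⋆ = 1.30 × 6.96×10⁸ = 9.05×10⁸ m.
L = 4πR_⋆²σT_⋆⁴ = 4π(9.05×10⁸)² × 5.67×10⁻⁸ × (5760)⁴ = 6.42×10²⁶ W.
S = L/(4πd²) = 2.53×10⁵ W m⁻².
Energy balance: absorbed = emitted ⇒ πR²·S(1−A) = 4πR²·σT_eq⁴, so T_eq⁴ = S(1−A)/(4σ).
T_eq = [2.53×10⁵ × 0.23 / (4 × 5.67×10⁻⁸)]^(1/4) = (2.57×10¹¹)^(1/4) = 712 K.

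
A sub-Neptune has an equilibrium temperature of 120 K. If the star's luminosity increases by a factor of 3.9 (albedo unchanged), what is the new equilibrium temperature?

T_eq ∝ L^(1/4) · d^(−1/2).
T′ = 120 × 3.9^(1/4) = 169 K.

T_eq ≈ 169 K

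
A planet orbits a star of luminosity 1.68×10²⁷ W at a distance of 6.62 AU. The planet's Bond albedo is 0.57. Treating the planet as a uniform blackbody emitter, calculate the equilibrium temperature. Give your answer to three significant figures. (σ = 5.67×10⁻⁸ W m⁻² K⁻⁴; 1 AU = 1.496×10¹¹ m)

T_eq ≈ 127 K

d = 6.62 AU = 9.90×10¹¹ m.
Flux: S = L/(4πd²) = 1.68×10²⁷/(4π×(9.90×10¹¹)²) = 136 W m⁻².
Energy balance: absorbed = emitted ⇒ πR²·S(1−A) = 4πR²·σT_eq⁴, so T_eq⁴ = S(1−A)/(4σ).
T_eq = [136 × 0.43 / (4 × 5.67×10⁻⁸)]^(1/4) = (2.58×10⁸)^(1/4) = 127 K.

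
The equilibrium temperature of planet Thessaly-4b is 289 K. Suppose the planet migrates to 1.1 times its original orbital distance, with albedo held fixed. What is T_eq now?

T_eq ≈ 276 K

T_eq ∝ L^(1/4) · d^(−1/2).
T′ = 289 / 1.1^(1/2) = 276 K.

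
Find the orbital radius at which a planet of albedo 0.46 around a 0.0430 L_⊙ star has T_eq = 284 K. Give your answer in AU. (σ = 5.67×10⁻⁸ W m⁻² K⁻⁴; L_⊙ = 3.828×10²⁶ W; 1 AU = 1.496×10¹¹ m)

d ≈ 0.146 AU

L = 0.0430 × 3.828×10²⁶ = 1.65×10²⁵ W.
From T_eq⁴ = L(1−A)/(16πσd²): d = √[L(1−A)/(16πσT_eq⁴)].
d = √[1.65×10²⁵ × 0.54 / (16π × 5.67×10⁻⁸ × (284)⁴)] = 2.19×10¹⁰ m = 0.146 AU.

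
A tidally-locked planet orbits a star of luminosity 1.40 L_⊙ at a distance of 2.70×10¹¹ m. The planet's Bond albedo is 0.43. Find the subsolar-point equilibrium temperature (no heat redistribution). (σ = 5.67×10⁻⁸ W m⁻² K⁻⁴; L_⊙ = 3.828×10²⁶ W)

T_ss ≈ 277 K

L = 1.40 × 3.828×10²⁶ = 5.36×10²⁶ W.
Flux: S = L/(4πd²) = 5.36×10²⁶/(4π×(2.70×10¹¹)²) = 585 W m⁻².
At the subsolar point the surface absorbs S(1−A) and emits σT⁴ per unit area — no factor of 4, since only the local patch is in balance.
T = [585 × 0.57 / 5.67×10⁻⁸]^(1/4) = (5.88×10⁹)^(1/4) = 277 K.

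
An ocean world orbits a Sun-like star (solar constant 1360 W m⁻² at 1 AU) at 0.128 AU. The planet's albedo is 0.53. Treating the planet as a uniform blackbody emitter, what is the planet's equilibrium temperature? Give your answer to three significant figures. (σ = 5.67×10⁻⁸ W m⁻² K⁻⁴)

Flux at 0.128 AU: S = 1360/0.128² = 8.30×10⁴ W m⁻².
Energy balance: absorbed = emitted ⇒ πR²·S(1−A) = 4πR²·σT_eq⁴, so T_eq⁴ = S(1−A)/(4σ).
T_eq = [8.30×10⁴ × 0.47 / (4 × 5.67×10⁻⁸)]^(1/4) = (1.72×10¹¹)^(1/4) = 644 K.

T_eq ≈ 644 K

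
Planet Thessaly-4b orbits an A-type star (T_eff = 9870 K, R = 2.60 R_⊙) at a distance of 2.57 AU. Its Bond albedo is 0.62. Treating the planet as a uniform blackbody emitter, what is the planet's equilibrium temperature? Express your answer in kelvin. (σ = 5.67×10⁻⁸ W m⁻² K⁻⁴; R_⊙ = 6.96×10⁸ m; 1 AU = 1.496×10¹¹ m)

T_eq ≈ 376 K

R_⋆ = 2.60 × 6.96×10⁸ = 1.81×10⁹ m.
d = 2.57 AU = 3.84×10¹¹ m.
L = 4πR_⋆²σT_⋆⁴ = 4π(1.81×10⁹)² × 5.67×10⁻⁸ × (9870)⁴ = 2.21×10²⁸ W.
S = L/(4πd²) = 1.19×10⁴ W m⁻².
Energy balance: absorbed = emitted ⇒ πR²·S(1−A) = 4πR²·σT_eq⁴, so T_eq⁴ = S(1−A)/(4σ).
T_eq = [1.19×10⁴ × 0.38 / (4 × 5.67×10⁻⁸)]^(1/4) = (2.00×10¹⁰)^(1/4) = 376 K.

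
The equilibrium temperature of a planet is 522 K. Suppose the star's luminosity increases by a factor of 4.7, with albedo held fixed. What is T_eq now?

T_eq ∝ L^(1/4) · d^(−1/2).
T′ = 522 × 4.7^(1/4) = 769 K.

T_eq ≈ 769 K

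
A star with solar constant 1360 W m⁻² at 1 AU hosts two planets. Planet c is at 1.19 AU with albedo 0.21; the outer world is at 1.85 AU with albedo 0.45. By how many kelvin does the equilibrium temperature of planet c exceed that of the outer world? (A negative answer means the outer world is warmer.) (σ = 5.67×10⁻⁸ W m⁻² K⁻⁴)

T_eq = [S₀(1−A)/(4σd²)]^(1/4), so T ∝ (1−A)^(1/4) / √d.
T₁ = [1360×0.79/(4×5.67×10⁻⁸×1.19²)]^(1/4) = 240.50 K.
T₂ = [1360×0.55/(4×5.67×10⁻⁸×1.85²)]^(1/4) = 176.19 K.

ΔT ≈ 64.3 K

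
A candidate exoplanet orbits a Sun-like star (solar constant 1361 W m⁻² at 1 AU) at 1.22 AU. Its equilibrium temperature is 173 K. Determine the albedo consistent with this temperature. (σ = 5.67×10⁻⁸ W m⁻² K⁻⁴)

Flux at 1.22 AU: S = 1361/1.22² = 914 W m⁻².
From T_eq⁴ = S(1−A)/(4σ): 1−A = 4σT_eq⁴/S.
1−A = 4 × 5.67×10⁻⁸ × (173)⁴ / 914 = 0.222.

A ≈ 0.78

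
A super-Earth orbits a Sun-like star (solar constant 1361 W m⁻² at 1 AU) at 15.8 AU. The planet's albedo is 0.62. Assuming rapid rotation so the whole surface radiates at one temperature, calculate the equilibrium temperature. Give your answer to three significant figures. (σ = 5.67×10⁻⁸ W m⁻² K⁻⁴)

T_eq ≈ 55.0 K

Flux at 15.8 AU: S = 1361/15.8² = 5.45 W m⁻².
Energy balance: absorbed = emitted ⇒ πR²·S(1−A) = 4πR²·σT_eq⁴, so T_eq⁴ = S(1−A)/(4σ).
T_eq = [5.45 × 0.38 / (4 × 5.67×10⁻⁸)]^(1/4) = (9.13×10⁶)^(1/4) = 55.0 K.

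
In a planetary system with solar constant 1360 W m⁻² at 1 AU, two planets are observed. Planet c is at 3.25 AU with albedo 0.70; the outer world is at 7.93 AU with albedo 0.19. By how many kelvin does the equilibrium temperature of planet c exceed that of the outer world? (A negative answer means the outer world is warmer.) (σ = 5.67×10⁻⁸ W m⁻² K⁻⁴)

T_eq = [S₀(1−A)/(4σd²)]^(1/4), so T ∝ (1−A)^(1/4) / √d.
T₁ = [1360×0.30/(4×5.67×10⁻⁸×3.25²)]^(1/4) = 114.24 K.
T₂ = [1360×0.81/(4×5.67×10⁻⁸×7.93²)]^(1/4) = 93.75 K.

ΔT ≈ 20.5 K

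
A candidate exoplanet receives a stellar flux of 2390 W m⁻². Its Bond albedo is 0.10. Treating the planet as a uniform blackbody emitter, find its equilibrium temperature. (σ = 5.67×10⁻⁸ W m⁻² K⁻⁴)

T_eq ≈ 312 K

Energy balance: absorbed = emitted ⇒ πR²·S(1−A) = 4πR²·σT_eq⁴, so T_eq⁴ = S(1−A)/(4σ).
T_eq = [2390 × 0.90 / (4 × 5.67×10⁻⁸)]^(1/4) = (9.48×10⁹)^(1/4) = 312 K.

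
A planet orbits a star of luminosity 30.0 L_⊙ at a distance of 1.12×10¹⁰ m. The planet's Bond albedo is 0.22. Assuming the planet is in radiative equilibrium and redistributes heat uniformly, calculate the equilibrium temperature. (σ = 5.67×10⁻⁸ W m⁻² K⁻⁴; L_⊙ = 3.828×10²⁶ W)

T_eq ≈ 2240 K

L = 30.0 × 3.828×10²⁶ = 1.15×10²⁸ W.
Flux: S = L/(4πd²) = 1.15×10²⁸/(4π×(1.12×10¹⁰)²) = 7.29×10⁶ W m⁻².
Energy balance: absorbed = emitted ⇒ πR²·S(1−A) = 4πR²·σT_eq⁴, so T_eq⁴ = S(1−A)/(4σ).
T_eq = [7.29×10⁶ × 0.78 / (4 × 5.67×10⁻⁸)]^(1/4) = (2.51×10¹³)^(1/4) = 2240 K.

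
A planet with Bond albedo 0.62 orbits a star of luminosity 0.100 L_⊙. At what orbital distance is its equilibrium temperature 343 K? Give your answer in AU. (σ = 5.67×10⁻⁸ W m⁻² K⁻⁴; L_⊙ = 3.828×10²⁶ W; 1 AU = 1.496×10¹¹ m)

L = 0.100 × 3.828×10²⁶ = 3.83×10²⁵ W.
From T_eq⁴ = L(1−A)/(16πσd²): d = √[L(1−A)/(16πσT_eq⁴)].
d = √[3.83×10²⁵ × 0.38 / (16π × 5.67×10⁻⁸ × (343)⁴)] = 1.92×10¹⁰ m = 0.128 AU.

d ≈ 0.128 AU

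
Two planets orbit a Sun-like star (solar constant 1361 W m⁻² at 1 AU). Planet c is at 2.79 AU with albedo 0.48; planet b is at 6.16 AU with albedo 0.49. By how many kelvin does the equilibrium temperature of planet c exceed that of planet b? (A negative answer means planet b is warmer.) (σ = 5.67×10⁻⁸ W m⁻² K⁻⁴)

T_eq = [S₀(1−A)/(4σd²)]^(1/4), so T ∝ (1−A)^(1/4) / √d.
T₁ = [1361×0.52/(4×5.67×10⁻⁸×2.79²)]^(1/4) = 141.50 K.
T₂ = [1361×0.51/(4×5.67×10⁻⁸×6.16²)]^(1/4) = 94.77 K.

ΔT ≈ 46.7 K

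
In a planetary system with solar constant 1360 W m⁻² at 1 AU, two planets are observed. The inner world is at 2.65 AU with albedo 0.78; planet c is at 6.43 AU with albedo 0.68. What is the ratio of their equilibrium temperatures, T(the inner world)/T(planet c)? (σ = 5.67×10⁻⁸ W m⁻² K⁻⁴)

T₁/T₂ ≈ 1.418

T_eq = [S₀(1−A)/(4σd²)]^(1/4), so T ∝ (1−A)^(1/4) / √d.
T₁ = [1360×0.22/(4×5.67×10⁻⁸×2.65²)]^(1/4) = 117.07 K.
T₂ = [1360×0.32/(4×5.67×10⁻⁸×6.43²)]^(1/4) = 82.54 K.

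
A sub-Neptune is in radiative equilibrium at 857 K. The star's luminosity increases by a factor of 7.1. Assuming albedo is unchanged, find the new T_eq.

T_eq ≈ 1400 K

T_eq ∝ L^(1/4) · d^(−1/2).
T′ = 857 × 7.1^(1/4) = 1400 K.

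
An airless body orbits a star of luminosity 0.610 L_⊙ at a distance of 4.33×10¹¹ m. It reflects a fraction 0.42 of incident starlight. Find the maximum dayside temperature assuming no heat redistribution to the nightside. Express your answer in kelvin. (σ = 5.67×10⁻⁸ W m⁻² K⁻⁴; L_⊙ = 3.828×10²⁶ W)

T_ss ≈ 178 K

L = 0.610 × 3.828×10²⁶ = 2.34×10²⁶ W.
Flux: S = L/(4πd²) = 2.34×10²⁶/(4π×(4.33×10¹¹)²) = 99.1 W m⁻².
With no redistribution each surface element balances locally: S(1−A) = σT⁴.
T = [99.1 × 0.58 / 5.67×10⁻⁸]^(1/4) = (1.01×10⁹)^(1/4) = 178 K.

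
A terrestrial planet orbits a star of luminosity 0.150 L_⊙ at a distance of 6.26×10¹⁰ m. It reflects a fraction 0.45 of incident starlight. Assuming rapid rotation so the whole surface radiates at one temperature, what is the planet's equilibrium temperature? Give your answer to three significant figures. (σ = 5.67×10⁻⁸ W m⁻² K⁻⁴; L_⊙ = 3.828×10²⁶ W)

T_eq ≈ 231 K

L = 0.150 × 3.828×10²⁶ = 5.74×10²⁵ W.
Flux: S = L/(4πd²) = 5.74×10²⁵/(4π×(6.26×10¹⁰)²) = 1170 W m⁻².
Energy balance: absorbed = emitted ⇒ πR²·S(1−A) = 4πR²·σT_eq⁴, so T_eq⁴ = S(1−A)/(4σ).
T_eq = [1170 × 0.55 / (4 × 5.67×10⁻⁸)]^(1/4) = (2.83×10⁹)^(1/4) = 231 K.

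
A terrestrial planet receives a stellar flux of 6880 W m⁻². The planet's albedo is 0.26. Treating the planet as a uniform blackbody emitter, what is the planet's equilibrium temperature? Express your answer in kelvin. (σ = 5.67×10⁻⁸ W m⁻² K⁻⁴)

T_eq ≈ 387 K

Energy balance: absorbed = emitted ⇒ πR²·S(1−A) = 4πR²·σT_eq⁴, so T_eq⁴ = S(1−A)/(4σ).
T_eq = [6880 × 0.74 / (4 × 5.67×10⁻⁸)]^(1/4) = (2.24×10¹⁰)^(1/4) = 387 K.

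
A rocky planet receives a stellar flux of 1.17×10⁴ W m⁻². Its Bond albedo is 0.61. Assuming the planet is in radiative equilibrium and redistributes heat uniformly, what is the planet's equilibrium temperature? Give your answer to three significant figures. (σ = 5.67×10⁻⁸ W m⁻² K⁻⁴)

T_eq ≈ 377 K

Energy balance: absorbed = emitted ⇒ πR²·S(1−A) = 4πR²·σT_eq⁴, so T_eq⁴ = S(1−A)/(4σ).
T_eq = [1.17×10⁴ × 0.39 / (4 × 5.67×10⁻⁸)]^(1/4) = (2.01×10¹⁰)^(1/4) = 377 K.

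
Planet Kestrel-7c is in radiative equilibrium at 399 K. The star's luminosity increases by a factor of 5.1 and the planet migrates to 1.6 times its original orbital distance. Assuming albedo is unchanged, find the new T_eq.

T_eq ∝ L^(1/4) · d^(−1/2).
T′ = 399 × 5.1^(1/4) / 1.6^(1/2) = 474 K.

T_eq ≈ 474 K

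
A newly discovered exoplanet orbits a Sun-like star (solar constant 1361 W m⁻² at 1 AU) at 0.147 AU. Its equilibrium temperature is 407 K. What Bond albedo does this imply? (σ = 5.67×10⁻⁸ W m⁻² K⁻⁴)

A ≈ 0.90

Flux at 0.147 AU: S = 1361/0.147² = 6.30×10⁴ W m⁻².
From T_eq⁴ = S(1−A)/(4σ): 1−A = 4σT_eq⁴/S.
1−A = 4 × 5.67×10⁻⁸ × (407)⁴ / 6.30×10⁴ = 0.099.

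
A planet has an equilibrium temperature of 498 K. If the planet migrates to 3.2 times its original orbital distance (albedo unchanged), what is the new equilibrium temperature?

T_eq ≈ 278 K

T_eq ∝ L^(1/4) · d^(−1/2).
T′ = 498 / 3.2^(1/2) = 278 K.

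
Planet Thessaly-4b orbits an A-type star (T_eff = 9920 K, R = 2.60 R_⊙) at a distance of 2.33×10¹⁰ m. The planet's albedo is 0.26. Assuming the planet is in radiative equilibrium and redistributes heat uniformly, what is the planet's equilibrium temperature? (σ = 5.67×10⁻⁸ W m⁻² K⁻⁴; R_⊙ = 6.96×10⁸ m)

T_eq ≈ 1810 K

R_⋆ = 2.60 × 6.96×10⁸ = 1.81×10⁹ m.
L = 4πR_⋆²σT_⋆⁴ = 4π(1.81×10⁹)² × 5.67×10⁻⁸ × (9920)⁴ = 2.26×10²⁸ W.
S = L/(4πd²) = 3.31×10⁶ W m⁻².
Energy balance: absorbed = emitted ⇒ πR²·S(1−A) = 4πR²·σT_eq⁴, so T_eq⁴ = S(1−A)/(4σ).
T_eq = [3.31×10⁶ × 0.74 / (4 × 5.67×10⁻⁸)]^(1/4) = (1.08×10¹³)^(1/4) = 1810 K.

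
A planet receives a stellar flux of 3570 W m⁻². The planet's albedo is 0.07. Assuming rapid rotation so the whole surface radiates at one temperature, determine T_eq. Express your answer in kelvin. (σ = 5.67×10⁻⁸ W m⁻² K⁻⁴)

Energy balance: absorbed = emitted ⇒ πR²·S(1−A) = 4πR²·σT_eq⁴, so T_eq⁴ = S(1−A)/(4σ).
T_eq = [3570 × 0.93 / (4 × 5.67×10⁻⁸)]^(1/4) = (1.46×10¹⁰)^(1/4) = 348 K.

T_eq ≈ 348 K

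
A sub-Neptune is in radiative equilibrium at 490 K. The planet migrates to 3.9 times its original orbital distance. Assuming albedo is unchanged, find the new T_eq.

T_eq ≈ 248 K

T_eq ∝ L^(1/4) · d^(−1/2).
T′ = 490 / 3.9^(1/2) = 248 K.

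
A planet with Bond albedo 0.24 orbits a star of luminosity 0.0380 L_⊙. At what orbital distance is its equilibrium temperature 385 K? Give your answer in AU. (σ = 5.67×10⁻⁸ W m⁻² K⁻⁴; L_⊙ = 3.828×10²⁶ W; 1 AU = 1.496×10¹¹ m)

d ≈ 0.0888 AU

L = 0.0380 × 3.828×10²⁶ = 1.45×10²⁵ W.
From T_eq⁴ = L(1−A)/(16πσd²): d = √[L(1−A)/(16πσT_eq⁴)].
d = √[1.45×10²⁵ × 0.76 / (16π × 5.67×10⁻⁸ × (385)⁴)] = 1.33×10¹⁰ m = 0.0888 AU.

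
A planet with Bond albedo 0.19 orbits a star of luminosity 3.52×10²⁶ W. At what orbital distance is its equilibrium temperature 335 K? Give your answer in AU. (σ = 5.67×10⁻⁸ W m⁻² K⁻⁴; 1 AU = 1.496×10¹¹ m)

From T_eq⁴ = L(1−A)/(16πσd²): d = √[L(1−A)/(16πσT_eq⁴)].
d = √[3.52×10²⁶ × 0.81 / (16π × 5.67×10⁻⁸ × (335)⁴)] = 8.91×10¹⁰ m = 0.596 AU.

d ≈ 0.596 AU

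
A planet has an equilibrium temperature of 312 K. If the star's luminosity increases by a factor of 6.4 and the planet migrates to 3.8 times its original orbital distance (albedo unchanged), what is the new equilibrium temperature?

T_eq ∝ L^(1/4) · d^(−1/2).
T′ = 312 × 6.4^(1/4) / 3.8^(1/2) = 255 K.

T_eq ≈ 255 K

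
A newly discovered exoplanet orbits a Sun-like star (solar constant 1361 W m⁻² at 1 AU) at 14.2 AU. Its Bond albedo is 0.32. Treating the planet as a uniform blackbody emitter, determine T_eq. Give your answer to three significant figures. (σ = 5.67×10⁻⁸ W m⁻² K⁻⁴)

Flux at 14.2 AU: S = 1361/14.2² = 6.75 W m⁻².
Energy balance: absorbed = emitted ⇒ πR²·S(1−A) = 4πR²·σT_eq⁴, so T_eq⁴ = S(1−A)/(4σ).
T_eq = [6.75 × 0.68 / (4 × 5.67×10⁻⁸)]^(1/4) = (2.02×10⁷)^(1/4) = 67.1 K.

T_eq ≈ 67.1 K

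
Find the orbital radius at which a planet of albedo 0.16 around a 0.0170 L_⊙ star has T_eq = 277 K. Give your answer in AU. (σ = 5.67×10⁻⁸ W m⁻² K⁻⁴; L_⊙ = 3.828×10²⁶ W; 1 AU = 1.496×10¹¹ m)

L = 0.0170 × 3.828×10²⁶ = 6.51×10²⁴ W.
From T_eq⁴ = L(1−A)/(16πσd²): d = √[L(1−A)/(16πσT_eq⁴)].
d = √[6.51×10²⁴ × 0.84 / (16π × 5.67×10⁻⁸ × (277)⁴)] = 1.80×10¹⁰ m = 0.121 AU.

d ≈ 0.121 AU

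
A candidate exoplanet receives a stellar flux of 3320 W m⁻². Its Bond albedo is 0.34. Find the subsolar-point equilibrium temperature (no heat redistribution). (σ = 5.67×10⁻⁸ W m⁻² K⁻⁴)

T_ss ≈ 443 K

At the subsolar point the surface absorbs S(1−A) and emits σT⁴ per unit area — no factor of 4, since only the local patch is in balance.
T = [3320 × 0.66 / 5.67×10⁻⁸]^(1/4) = (3.86×10¹⁰)^(1/4) = 443 K.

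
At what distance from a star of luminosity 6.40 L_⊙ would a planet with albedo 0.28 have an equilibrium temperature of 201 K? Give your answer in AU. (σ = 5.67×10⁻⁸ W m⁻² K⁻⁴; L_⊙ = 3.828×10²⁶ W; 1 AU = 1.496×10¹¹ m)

d ≈ 4.12 AU

L = 6.40 × 3.828×10²⁶ = 2.45×10²⁷ W.
From T_eq⁴ = L(1−A)/(16πσd²): d = √[L(1−A)/(16πσT_eq⁴)].
d = √[2.45×10²⁷ × 0.72 / (16π × 5.67×10⁻⁸ × (201)⁴)] = 6.16×10¹¹ m = 4.12 AU.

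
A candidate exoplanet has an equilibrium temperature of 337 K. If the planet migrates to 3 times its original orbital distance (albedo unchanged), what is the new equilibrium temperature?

T_eq ≈ 195 K

T_eq ∝ L^(1/4) · d^(−1/2).
T′ = 337 / 3^(1/2) = 195 K.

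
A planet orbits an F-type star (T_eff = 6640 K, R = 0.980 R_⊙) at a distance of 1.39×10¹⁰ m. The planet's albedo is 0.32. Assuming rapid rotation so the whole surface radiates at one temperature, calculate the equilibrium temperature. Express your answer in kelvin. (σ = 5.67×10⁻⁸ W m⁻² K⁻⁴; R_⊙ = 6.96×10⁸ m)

T_eq ≈ 944 K

R_⋆ = 0.980 × 6.96×10⁸ = 6.82×10⁸ m.
L = 4πR_⋆²σT_⋆⁴ = 4π(6.82×10⁸)² × 5.67×10⁻⁸ × (6640)⁴ = 6.44×10²⁶ W.
S = L/(4πd²) = 2.65×10⁵ W m⁻².
Energy balance: absorbed = emitted ⇒ πR²·S(1−A) = 4πR²·σT_eq⁴, so T_eq⁴ = S(1−A)/(4σ).
T_eq = [2.65×10⁵ × 0.68 / (4 × 5.67×10⁻⁸)]^(1/4) = (7.96×10¹¹)^(1/4) = 944 K.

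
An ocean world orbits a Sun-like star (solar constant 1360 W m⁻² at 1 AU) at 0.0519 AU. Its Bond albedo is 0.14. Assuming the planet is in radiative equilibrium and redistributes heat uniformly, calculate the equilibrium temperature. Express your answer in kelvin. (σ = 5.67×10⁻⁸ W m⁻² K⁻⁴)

T_eq ≈ 1180 K

Flux at 0.0519 AU: S = 1360/0.0519² = 5.05×10⁵ W m⁻².
Energy balance: absorbed = emitted ⇒ πR²·S(1−A) = 4πR²·σT_eq⁴, so T_eq⁴ = S(1−A)/(4σ).
T_eq = [5.05×10⁵ × 0.86 / (4 × 5.67×10⁻⁸)]^(1/4) = (1.91×10¹²)^(1/4) = 1180 K.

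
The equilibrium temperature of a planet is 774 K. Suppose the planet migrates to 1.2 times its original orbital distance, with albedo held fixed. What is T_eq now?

T_eq ∝ L^(1/4) · d^(−1/2).
T′ = 774 / 1.2^(1/2) = 707 K.

T_eq ≈ 707 K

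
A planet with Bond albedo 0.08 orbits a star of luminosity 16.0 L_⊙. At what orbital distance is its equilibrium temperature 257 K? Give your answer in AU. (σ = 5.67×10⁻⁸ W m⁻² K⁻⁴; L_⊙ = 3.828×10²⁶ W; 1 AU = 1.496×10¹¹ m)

L = 16.0 × 3.828×10²⁶ = 6.12×10²⁷ W.
From T_eq⁴ = L(1−A)/(16πσd²): d = √[L(1−A)/(16πσT_eq⁴)].
d = √[6.12×10²⁷ × 0.92 / (16π × 5.67×10⁻⁸ × (257)⁴)] = 6.73×10¹¹ m = 4.50 AU.

d ≈ 4.50 AU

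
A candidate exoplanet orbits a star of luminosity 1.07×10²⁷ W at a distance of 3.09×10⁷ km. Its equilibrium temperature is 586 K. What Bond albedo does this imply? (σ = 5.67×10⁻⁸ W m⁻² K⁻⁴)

A ≈ 0.70

d = 3.09×10⁷ km = 3.09×10¹⁰ m.
Flux: S = L/(4πd²) = 1.07×10²⁷/(4π×(3.09×10¹⁰)²) = 8.92×10⁴ W m⁻².
From T_eq⁴ = S(1−A)/(4σ): 1−A = 4σT_eq⁴/S.
1−A = 4 × 5.67×10⁻⁸ × (586)⁴ / 8.92×10⁴ = 0.300.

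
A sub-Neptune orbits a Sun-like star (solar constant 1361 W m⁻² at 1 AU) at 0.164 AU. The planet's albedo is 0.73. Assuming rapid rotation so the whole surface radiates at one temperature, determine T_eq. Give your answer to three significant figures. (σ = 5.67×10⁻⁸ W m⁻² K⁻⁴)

T_eq ≈ 495 K

Flux at 0.164 AU: S = 1361/0.164² = 5.06×10⁴ W m⁻².
Energy balance: absorbed = emitted ⇒ πR²·S(1−A) = 4πR²·σT_eq⁴, so T_eq⁴ = S(1−A)/(4σ).
T_eq = [5.06×10⁴ × 0.27 / (4 × 5.67×10⁻⁸)]^(1/4) = (6.02×10¹⁰)^(1/4) = 495 K.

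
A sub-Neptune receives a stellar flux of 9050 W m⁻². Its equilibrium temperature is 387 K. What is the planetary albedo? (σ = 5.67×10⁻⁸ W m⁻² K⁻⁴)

A ≈ 0.44

From T_eq⁴ = S(1−A)/(4σ): 1−A = 4σT_eq⁴/S.
1−A = 4 × 5.67×10⁻⁸ × (387)⁴ / 9050 = 0.562.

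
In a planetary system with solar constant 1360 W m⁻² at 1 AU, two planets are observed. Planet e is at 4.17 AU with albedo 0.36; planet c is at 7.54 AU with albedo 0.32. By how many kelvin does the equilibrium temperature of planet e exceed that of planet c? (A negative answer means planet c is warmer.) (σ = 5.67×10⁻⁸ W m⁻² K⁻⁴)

T_eq = [S₀(1−A)/(4σd²)]^(1/4), so T ∝ (1−A)^(1/4) / √d.
T₁ = [1360×0.64/(4×5.67×10⁻⁸×4.17²)]^(1/4) = 121.89 K.
T₂ = [1360×0.68/(4×5.67×10⁻⁸×7.54²)]^(1/4) = 92.03 K.

ΔT ≈ 29.9 K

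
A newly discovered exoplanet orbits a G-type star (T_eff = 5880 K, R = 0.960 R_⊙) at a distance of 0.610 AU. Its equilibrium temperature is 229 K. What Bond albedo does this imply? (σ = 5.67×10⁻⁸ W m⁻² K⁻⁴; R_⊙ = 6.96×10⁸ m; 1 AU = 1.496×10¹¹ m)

A ≈ 0.83

R_⋆ = 0.960 × 6.96×10⁸ = 6.68×10⁸ m.
d = 0.610 AU = 9.13×10¹⁰ m.
L = 4πR_⋆²σT_⋆⁴ = 4π(6.68×10⁸)² × 5.67×10⁻⁸ × (5880)⁴ = 3.80×10²⁶ W.
S = L/(4πd²) = 3630 W m⁻².
From T_eq⁴ = S(1−A)/(4σ): 1−A = 4σT_eq⁴/S.
1−A = 4 × 5.67×10⁻⁸ × (229)⁴ / 3630 = 0.172.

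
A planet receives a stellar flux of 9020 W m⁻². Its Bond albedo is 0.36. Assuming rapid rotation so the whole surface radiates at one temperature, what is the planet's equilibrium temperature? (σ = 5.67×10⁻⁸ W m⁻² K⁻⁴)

Energy balance: absorbed = emitted ⇒ πR²·S(1−A) = 4πR²·σT_eq⁴, so T_eq⁴ = S(1−A)/(4σ).
T_eq = [9020 × 0.64 / (4 × 5.67×10⁻⁸)]^(1/4) = (2.55×10¹⁰)^(1/4) = 399 K.

T_eq ≈ 399 K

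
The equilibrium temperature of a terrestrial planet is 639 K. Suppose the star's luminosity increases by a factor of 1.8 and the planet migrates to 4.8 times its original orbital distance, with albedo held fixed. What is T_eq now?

T_eq ∝ L^(1/4) · d^(−1/2).
T′ = 639 × 1.8^(1/4) / 4.8^(1/2) = 338 K.

T_eq ≈ 338 K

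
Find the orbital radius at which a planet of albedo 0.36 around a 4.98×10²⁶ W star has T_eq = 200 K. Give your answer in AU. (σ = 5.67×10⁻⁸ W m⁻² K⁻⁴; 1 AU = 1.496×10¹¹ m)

From T_eq⁴ = L(1−A)/(16πσd²): d = √[L(1−A)/(16πσT_eq⁴)].
d = √[4.98×10²⁶ × 0.64 / (16π × 5.67×10⁻⁸ × (200)⁴)] = 2.64×10¹¹ m = 1.77 AU.

d ≈ 1.77 AU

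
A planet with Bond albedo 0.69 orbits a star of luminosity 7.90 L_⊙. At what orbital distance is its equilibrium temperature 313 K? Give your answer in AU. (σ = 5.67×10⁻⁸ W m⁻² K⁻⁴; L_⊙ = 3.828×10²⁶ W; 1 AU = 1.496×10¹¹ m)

L = 7.90 × 3.828×10²⁶ = 3.02×10²⁷ W.
From T_eq⁴ = L(1−A)/(16πσd²): d = √[L(1−A)/(16πσT_eq⁴)].
d = √[3.02×10²⁷ × 0.31 / (16π × 5.67×10⁻⁸ × (313)⁴)] = 1.85×10¹¹ m = 1.24 AU.

d ≈ 1.24 AU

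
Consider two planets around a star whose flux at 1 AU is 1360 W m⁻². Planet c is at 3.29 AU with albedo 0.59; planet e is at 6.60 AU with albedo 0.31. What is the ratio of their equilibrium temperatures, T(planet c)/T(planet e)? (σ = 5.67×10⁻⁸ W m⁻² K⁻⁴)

T_eq = [S₀(1−A)/(4σd²)]^(1/4), so T ∝ (1−A)^(1/4) / √d.
T₁ = [1360×0.41/(4×5.67×10⁻⁸×3.29²)]^(1/4) = 122.76 K.
T₂ = [1360×0.69/(4×5.67×10⁻⁸×6.60²)]^(1/4) = 98.72 K.

T₁/T₂ ≈ 1.244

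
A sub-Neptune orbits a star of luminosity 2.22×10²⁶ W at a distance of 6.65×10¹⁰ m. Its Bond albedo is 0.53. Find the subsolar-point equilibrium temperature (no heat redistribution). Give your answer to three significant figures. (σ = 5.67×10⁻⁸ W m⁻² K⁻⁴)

Flux: S = L/(4πd²) = 2.22×10²⁶/(4π×(6.65×10¹⁰)²) = 3990 W m⁻².
At the subsolar point the surface absorbs S(1−A) and emits σT⁴ per unit area — no factor of 4, since only the local patch is in balance.
T = [3990 × 0.47 / 5.67×10⁻⁸]^(1/4) = (3.31×10¹⁰)^(1/4) = 427 K.

T_ss ≈ 427 K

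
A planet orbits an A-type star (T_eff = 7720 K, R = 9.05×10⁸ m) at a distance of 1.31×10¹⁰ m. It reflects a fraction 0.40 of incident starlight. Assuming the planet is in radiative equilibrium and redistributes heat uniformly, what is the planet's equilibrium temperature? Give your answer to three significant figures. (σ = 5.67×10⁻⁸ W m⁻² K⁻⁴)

T_eq ≈ 1260 K

L = 4πR_⋆²σT_⋆⁴ = 4π(9.05×10⁸)² × 5.67×10⁻⁸ × (7720)⁴ = 2.07×10²⁷ W.
S = L/(4πd²) = 9.61×10⁵ W m⁻².
Energy balance: absorbed = emitted ⇒ πR²·S(1−A) = 4πR²·σT_eq⁴, so T_eq⁴ = S(1−A)/(4σ).
T_eq = [9.61×10⁵ × 0.60 / (4 × 5.67×10⁻⁸)]^(1/4) = (2.54×10¹²)^(1/4) = 1260 K.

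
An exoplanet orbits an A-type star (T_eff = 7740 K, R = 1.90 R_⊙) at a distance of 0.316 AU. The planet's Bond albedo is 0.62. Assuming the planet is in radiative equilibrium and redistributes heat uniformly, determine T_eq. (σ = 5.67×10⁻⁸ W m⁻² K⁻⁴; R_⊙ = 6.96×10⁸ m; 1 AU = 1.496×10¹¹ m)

R_⋆ = 1.90 × 6.96×10⁸ = 1.32×10⁹ m.
d = 0.316 AU = 4.73×10¹⁰ m.
L = 4πR_⋆²σT_⋆⁴ = 4π(1.32×10⁹)² × 5.67×10⁻⁸ × (7740)⁴ = 4.47×10²⁷ W.
S = L/(4πd²) = 1.59×10⁵ W m⁻².
Energy balance: absorbed = emitted ⇒ πR²·S(1−A) = 4πR²·σT_eq⁴, so T_eq⁴ = S(1−A)/(4σ).
T_eq = [1.59×10⁵ × 0.38 / (4 × 5.67×10⁻⁸)]^(1/4) = (2.67×10¹¹)^(1/4) = 719 K.

T_eq ≈ 719 K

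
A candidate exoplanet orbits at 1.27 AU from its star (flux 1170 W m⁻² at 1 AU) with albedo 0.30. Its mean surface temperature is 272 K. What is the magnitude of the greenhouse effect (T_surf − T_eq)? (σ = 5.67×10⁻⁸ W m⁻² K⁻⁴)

ΔT ≈ 54.5 K

S = 1170/1.27² = 725.4 W m⁻².
T_eq = [S(1−A)/(4σ)]^(1/4) = [725.4×0.70/(4×5.67×10⁻⁸)]^(1/4) = 217.5 K.
ΔT = T_surf − T_eq = 272 − 217.5.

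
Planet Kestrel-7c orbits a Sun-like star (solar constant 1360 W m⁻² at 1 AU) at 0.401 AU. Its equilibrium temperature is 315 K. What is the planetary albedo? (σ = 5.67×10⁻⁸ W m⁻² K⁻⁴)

A ≈ 0.74

Flux at 0.401 AU: S = 1360/0.401² = 8460 W m⁻².
From T_eq⁴ = S(1−A)/(4σ): 1−A = 4σT_eq⁴/S.
1−A = 4 × 5.67×10⁻⁸ × (315)⁴ / 8460 = 0.264.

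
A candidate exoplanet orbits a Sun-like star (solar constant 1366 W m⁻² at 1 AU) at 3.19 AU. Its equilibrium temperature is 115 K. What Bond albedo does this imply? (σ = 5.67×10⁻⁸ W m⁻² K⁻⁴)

A ≈ 0.70

Flux at 3.19 AU: S = 1366/3.19² = 134 W m⁻².
From T_eq⁴ = S(1−A)/(4σ): 1−A = 4σT_eq⁴/S.
1−A = 4 × 5.67×10⁻⁸ × (115)⁴ / 134 = 0.296.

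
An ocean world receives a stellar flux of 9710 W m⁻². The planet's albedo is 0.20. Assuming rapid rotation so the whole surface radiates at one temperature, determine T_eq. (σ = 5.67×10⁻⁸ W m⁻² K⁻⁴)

T_eq ≈ 430 K

Energy balance: absorbed = emitted ⇒ πR²·S(1−A) = 4πR²·σT_eq⁴, so T_eq⁴ = S(1−A)/(4σ).
T_eq = [9710 × 0.80 / (4 × 5.67×10⁻⁸)]^(1/4) = (3.43×10¹⁰)^(1/4) = 430 K.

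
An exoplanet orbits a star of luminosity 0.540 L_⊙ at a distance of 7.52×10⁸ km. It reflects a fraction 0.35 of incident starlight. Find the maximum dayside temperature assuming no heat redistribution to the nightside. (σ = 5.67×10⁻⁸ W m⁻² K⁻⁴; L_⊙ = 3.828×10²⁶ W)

d = 7.52×10⁸ km = 7.52×10¹¹ m.
L = 0.540 × 3.828×10²⁶ = 2.07×10²⁶ W.
Flux: S = L/(4πd²) = 2.07×10²⁶/(4π×(7.52×10¹¹)²) = 29.1 W m⁻².
With no redistribution each surface element balances locally: S(1−A) = σT⁴.
T = [29.1 × 0.65 / 5.67×10⁻⁸]^(1/4) = (3.33×10⁸)^(1/4) = 135 K.

T_ss ≈ 135 K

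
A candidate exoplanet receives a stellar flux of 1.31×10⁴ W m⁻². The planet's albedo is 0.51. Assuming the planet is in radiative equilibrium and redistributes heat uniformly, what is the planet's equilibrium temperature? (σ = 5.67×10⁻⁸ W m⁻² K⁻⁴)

T_eq ≈ 410 K

Energy balance: absorbed = emitted ⇒ πR²·S(1−A) = 4πR²·σT_eq⁴, so T_eq⁴ = S(1−A)/(4σ).
T_eq = [1.31×10⁴ × 0.49 / (4 × 5.67×10⁻⁸)]^(1/4) = (2.83×10¹⁰)^(1/4) = 410 K.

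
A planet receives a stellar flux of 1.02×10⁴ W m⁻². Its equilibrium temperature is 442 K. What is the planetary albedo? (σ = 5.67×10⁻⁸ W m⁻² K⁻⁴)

A ≈ 0.15

From T_eq⁴ = S(1−A)/(4σ): 1−A = 4σT_eq⁴/S.
1−A = 4 × 5.67×10⁻⁸ × (442)⁴ / 1.02×10⁴ = 0.849.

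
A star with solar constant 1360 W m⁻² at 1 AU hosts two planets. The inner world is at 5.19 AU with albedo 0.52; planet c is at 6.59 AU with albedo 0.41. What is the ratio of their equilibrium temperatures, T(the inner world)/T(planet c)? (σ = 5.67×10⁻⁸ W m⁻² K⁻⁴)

T₁/T₂ ≈ 1.070

T_eq = [S₀(1−A)/(4σd²)]^(1/4), so T ∝ (1−A)^(1/4) / √d.
T₁ = [1360×0.48/(4×5.67×10⁻⁸×5.19²)]^(1/4) = 101.67 K.
T₂ = [1360×0.59/(4×5.67×10⁻⁸×6.59²)]^(1/4) = 95.00 K.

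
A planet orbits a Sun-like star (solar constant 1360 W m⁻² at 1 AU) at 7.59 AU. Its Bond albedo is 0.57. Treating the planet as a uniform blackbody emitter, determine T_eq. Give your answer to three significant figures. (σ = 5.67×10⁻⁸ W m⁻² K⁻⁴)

T_eq ≈ 81.8 K

Flux at 7.59 AU: S = 1360/7.59² = 23.6 W m⁻².
Energy balance: absorbed = emitted ⇒ πR²·S(1−A) = 4πR²·σT_eq⁴, so T_eq⁴ = S(1−A)/(4σ).
T_eq = [23.6 × 0.43 / (4 × 5.67×10⁻⁸)]^(1/4) = (4.48×10⁷)^(1/4) = 81.8 K.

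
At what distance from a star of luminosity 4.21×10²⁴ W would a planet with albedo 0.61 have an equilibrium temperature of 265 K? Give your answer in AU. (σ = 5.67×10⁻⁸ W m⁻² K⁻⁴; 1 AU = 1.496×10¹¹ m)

d ≈ 0.0722 AU

From T_eq⁴ = L(1−A)/(16πσd²): d = √[L(1−A)/(16πσT_eq⁴)].
d = √[4.21×10²⁴ × 0.39 / (16π × 5.67×10⁻⁸ × (265)⁴)] = 1.08×10¹⁰ m = 0.0722 AU.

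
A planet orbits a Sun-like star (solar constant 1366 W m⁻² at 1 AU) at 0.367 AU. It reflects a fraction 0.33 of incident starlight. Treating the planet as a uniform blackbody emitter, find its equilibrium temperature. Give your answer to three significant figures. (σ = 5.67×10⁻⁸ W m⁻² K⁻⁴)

Flux at 0.367 AU: S = 1366/0.367² = 1.01×10⁴ W m⁻².
Energy balance: absorbed = emitted ⇒ πR²·S(1−A) = 4πR²·σT_eq⁴, so T_eq⁴ = S(1−A)/(4σ).
T_eq = [1.01×10⁴ × 0.67 / (4 × 5.67×10⁻⁸)]^(1/4) = (3.00×10¹⁰)^(1/4) = 416 K.

T_eq ≈ 416 K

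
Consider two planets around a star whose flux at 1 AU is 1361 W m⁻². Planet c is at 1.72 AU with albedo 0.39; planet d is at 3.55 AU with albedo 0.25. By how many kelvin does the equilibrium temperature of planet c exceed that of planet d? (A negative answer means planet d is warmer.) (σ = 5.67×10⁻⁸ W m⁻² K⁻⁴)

T_eq = [S₀(1−A)/(4σd²)]^(1/4), so T ∝ (1−A)^(1/4) / √d.
T₁ = [1361×0.61/(4×5.67×10⁻⁸×1.72²)]^(1/4) = 187.55 K.
T₂ = [1361×0.75/(4×5.67×10⁻⁸×3.55²)]^(1/4) = 137.47 K.

ΔT ≈ 50.1 K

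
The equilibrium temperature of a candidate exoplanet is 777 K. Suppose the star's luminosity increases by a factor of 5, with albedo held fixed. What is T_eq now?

T_eq ∝ L^(1/4) · d^(−1/2).
T′ = 777 × 5^(1/4) = 1160 K.

T_eq ≈ 1160 K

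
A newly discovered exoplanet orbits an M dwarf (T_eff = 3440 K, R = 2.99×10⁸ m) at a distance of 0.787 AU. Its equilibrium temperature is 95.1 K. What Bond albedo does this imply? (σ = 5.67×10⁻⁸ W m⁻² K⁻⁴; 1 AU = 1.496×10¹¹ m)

A ≈ 0.64

d = 0.787 AU = 1.18×10¹¹ m.
L = 4πR_⋆²σT_⋆⁴ = 4π(2.99×10⁸)² × 5.67×10⁻⁸ × (3440)⁴ = 8.92×10²⁴ W.
S = L/(4πd²) = 51.2 W m⁻².
From T_eq⁴ = S(1−A)/(4σ): 1−A = 4σT_eq⁴/S.
1−A = 4 × 5.67×10⁻⁸ × (95.1)⁴ / 51.2 = 0.362.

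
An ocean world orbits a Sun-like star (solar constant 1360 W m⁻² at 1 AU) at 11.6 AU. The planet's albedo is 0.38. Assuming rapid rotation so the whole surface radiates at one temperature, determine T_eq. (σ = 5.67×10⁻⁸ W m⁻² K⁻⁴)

T_eq ≈ 72.5 K

Flux at 11.6 AU: S = 1360/11.6² = 10.1 W m⁻².
Energy balance: absorbed = emitted ⇒ πR²·S(1−A) = 4πR²·σT_eq⁴, so T_eq⁴ = S(1−A)/(4σ).
T_eq = [10.1 × 0.62 / (4 × 5.67×10⁻⁸)]^(1/4) = (2.76×10⁷)^(1/4) = 72.5 K.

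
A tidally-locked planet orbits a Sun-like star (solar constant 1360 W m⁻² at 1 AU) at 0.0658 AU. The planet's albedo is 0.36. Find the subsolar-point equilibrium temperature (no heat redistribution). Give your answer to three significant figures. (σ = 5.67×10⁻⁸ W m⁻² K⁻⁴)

Flux at 0.0658 AU: S = 1360/0.0658² = 3.14×10⁵ W m⁻².
At the subsolar point the surface absorbs S(1−A) and emits σT⁴ per unit area — no factor of 4, since only the local patch is in balance.
T = [3.14×10⁵ × 0.64 / 5.67×10⁻⁸]^(1/4) = (3.55×10¹²)^(1/4) = 1370 K.

T_ss ≈ 1370 K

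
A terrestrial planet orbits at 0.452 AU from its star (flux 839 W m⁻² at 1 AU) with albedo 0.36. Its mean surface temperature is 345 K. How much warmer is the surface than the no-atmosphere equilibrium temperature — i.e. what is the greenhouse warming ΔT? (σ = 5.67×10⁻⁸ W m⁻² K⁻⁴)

ΔT ≈ 16.9 K

S = 839/0.452² = 4107 W m⁻².
T_eq = [S(1−A)/(4σ)]^(1/4) = [4107×0.64/(4×5.67×10⁻⁸)]^(1/4) = 328.1 K.
ΔT = T_surf − T_eq = 345 − 328.1.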